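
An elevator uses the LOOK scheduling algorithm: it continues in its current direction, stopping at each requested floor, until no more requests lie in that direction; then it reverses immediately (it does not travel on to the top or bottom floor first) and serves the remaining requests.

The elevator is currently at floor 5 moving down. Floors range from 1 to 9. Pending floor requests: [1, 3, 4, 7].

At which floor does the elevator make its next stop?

Answer: 4

Derivation:
Current floor: 5, direction: down
Requests above: [7]
Requests below: [1, 3, 4]
Moving down and requests lie below → nearest below is max([1, 3, 4]) = 4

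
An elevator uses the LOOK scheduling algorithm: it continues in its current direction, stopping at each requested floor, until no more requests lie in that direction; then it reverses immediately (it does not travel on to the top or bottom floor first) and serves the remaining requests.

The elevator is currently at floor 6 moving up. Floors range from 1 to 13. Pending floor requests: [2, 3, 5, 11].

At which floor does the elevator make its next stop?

Current floor: 6, direction: up
Requests above: [11]
Requests below: [2, 3, 5]
Moving up and requests lie above → nearest above is min([11]) = 11

Answer: 11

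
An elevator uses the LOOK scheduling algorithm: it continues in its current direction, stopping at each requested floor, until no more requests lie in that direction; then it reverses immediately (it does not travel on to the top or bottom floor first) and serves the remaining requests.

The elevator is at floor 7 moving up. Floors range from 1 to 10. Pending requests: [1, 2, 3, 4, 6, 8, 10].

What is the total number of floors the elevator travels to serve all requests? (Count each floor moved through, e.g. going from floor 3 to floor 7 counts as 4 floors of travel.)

Answer: 12

Derivation:
Start at floor 7 moving up, LOOK stop order: [8, 10, 6, 4, 3, 2, 1]
  7 → 8: |8-7| = 1, total = 1
  8 → 10: |10-8| = 2, total = 3
  10 → 6: |6-10| = 4, total = 7
  6 → 4: |4-6| = 2, total = 9
  4 → 3: |3-4| = 1, total = 10
  3 → 2: |2-3| = 1, total = 11
  2 → 1: |1-2| = 1, total = 12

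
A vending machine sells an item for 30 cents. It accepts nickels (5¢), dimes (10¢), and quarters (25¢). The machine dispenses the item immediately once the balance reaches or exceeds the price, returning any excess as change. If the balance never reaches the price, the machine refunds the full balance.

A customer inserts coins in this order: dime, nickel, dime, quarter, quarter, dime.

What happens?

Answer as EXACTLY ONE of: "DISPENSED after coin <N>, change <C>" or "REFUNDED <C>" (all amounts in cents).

Price: 30¢
Coin 1 (dime, 10¢): balance = 10¢
Coin 2 (nickel, 5¢): balance = 15¢
Coin 3 (dime, 10¢): balance = 25¢
Coin 4 (quarter, 25¢): balance = 50¢
  → balance >= price → DISPENSE, change = 50 - 30 = 20¢

Answer: DISPENSED after coin 4, change 20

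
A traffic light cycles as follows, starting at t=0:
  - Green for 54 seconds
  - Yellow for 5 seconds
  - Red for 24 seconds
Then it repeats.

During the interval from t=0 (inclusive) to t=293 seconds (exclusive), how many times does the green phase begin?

Cycle = 54+5+24 = 83s
green phase starts at t = k*83 + 0 for k=0,1,2,...
Need k*83+0 < 293 → k < 3.530
k ∈ {0, ..., 3} → 4 starts

Answer: 4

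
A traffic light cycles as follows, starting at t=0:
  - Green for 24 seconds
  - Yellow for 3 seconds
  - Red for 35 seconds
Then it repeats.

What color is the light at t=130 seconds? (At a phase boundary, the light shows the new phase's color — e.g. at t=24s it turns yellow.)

Cycle length = 24 + 3 + 35 = 62s
t = 130, phase_t = 130 mod 62 = 6
6 < 24 (green end) → GREEN

Answer: green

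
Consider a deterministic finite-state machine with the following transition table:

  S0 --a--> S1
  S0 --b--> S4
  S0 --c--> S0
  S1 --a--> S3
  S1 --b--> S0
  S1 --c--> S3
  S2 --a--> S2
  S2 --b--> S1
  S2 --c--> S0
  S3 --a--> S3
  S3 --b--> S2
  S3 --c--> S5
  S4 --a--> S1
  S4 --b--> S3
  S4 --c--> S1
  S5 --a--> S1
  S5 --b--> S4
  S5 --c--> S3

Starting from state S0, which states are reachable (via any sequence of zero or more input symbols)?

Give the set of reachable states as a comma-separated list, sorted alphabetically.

BFS from S0:
  visit S0: S0--a-->S1 (new), S0--b-->S4 (new), S0--c-->S0 (seen)
  visit S1: S1--a-->S3 (new), S1--b-->S0 (seen), S1--c-->S3 (seen)
  visit S4: S4--a-->S1 (seen), S4--b-->S3 (seen), S4--c-->S1 (seen)
  visit S3: S3--a-->S3 (seen), S3--b-->S2 (new), S3--c-->S5 (new)
  visit S2: S2--a-->S2 (seen), S2--b-->S1 (seen), S2--c-->S0 (seen)
  visit S5: S5--a-->S1 (seen), S5--b-->S4 (seen), S5--c-->S3 (seen)

Answer: S0, S1, S2, S3, S4, S5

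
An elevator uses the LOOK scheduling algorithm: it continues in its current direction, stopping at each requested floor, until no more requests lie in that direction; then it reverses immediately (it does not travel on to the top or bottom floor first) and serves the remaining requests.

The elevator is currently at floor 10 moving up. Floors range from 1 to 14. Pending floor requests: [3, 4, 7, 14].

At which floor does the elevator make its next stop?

Answer: 14

Derivation:
Current floor: 10, direction: up
Requests above: [14]
Requests below: [3, 4, 7]
Moving up and requests lie above → nearest above is min([14]) = 14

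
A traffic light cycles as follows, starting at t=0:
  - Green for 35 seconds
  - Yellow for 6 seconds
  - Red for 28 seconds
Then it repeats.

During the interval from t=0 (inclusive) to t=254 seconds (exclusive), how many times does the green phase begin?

Cycle = 35+6+28 = 69s
green phase starts at t = k*69 + 0 for k=0,1,2,...
Need k*69+0 < 254 → k < 3.681
k ∈ {0, ..., 3} → 4 starts

Answer: 4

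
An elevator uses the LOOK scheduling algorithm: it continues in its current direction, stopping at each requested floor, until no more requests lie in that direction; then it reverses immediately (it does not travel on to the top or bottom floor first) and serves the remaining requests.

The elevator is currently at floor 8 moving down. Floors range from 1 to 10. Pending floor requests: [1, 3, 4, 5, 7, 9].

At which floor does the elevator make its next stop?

Answer: 7

Derivation:
Current floor: 8, direction: down
Requests above: [9]
Requests below: [1, 3, 4, 5, 7]
Moving down and requests lie below → nearest below is max([1, 3, 4, 5, 7]) = 7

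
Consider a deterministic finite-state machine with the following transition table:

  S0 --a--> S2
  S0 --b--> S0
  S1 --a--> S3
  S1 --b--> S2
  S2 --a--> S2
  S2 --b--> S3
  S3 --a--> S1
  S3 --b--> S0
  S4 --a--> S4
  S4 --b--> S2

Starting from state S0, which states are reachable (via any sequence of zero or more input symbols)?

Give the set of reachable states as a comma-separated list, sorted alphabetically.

Answer: S0, S1, S2, S3

Derivation:
BFS from S0:
  visit S0: S0--a-->S2 (new), S0--b-->S0 (seen)
  visit S2: S2--a-->S2 (seen), S2--b-->S3 (new)
  visit S3: S3--a-->S1 (new), S3--b-->S0 (seen)
  visit S1: S1--a-->S3 (seen), S1--b-->S2 (seen)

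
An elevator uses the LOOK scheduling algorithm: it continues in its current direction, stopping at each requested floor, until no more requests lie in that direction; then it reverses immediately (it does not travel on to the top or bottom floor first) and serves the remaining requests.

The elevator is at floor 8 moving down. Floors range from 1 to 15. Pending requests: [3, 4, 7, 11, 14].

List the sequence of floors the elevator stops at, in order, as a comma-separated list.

Current: 8, moving DOWN
Serve below first (descending): [7, 4, 3]
Then reverse, serve above (ascending): [11, 14]

Answer: 7, 4, 3, 11, 14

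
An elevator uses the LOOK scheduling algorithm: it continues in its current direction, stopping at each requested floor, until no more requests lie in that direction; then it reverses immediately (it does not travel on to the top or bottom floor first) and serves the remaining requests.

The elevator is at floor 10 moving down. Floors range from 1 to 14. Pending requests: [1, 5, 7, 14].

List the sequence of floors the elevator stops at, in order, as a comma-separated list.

Answer: 7, 5, 1, 14

Derivation:
Current: 10, moving DOWN
Serve below first (descending): [7, 5, 1]
Then reverse, serve above (ascending): [14]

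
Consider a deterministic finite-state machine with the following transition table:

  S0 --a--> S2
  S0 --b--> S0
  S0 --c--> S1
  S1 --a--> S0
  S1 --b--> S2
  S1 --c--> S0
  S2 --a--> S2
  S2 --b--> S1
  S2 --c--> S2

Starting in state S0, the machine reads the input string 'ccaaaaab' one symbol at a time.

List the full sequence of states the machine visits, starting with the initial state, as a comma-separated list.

Answer: S0, S1, S0, S2, S2, S2, S2, S2, S1

Derivation:
Start: S0
  read 'c': S0 --c--> S1
  read 'c': S1 --c--> S0
  read 'a': S0 --a--> S2
  read 'a': S2 --a--> S2
  read 'a': S2 --a--> S2
  read 'a': S2 --a--> S2
  read 'a': S2 --a--> S2
  read 'b': S2 --b--> S1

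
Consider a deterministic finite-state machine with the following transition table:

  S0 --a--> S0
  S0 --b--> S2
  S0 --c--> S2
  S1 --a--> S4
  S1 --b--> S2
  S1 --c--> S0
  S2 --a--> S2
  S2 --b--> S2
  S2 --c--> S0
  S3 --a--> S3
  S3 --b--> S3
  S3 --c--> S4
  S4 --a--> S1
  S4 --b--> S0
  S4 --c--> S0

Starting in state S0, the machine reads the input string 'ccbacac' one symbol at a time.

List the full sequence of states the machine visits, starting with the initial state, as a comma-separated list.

Answer: S0, S2, S0, S2, S2, S0, S0, S2

Derivation:
Start: S0
  read 'c': S0 --c--> S2
  read 'c': S2 --c--> S0
  read 'b': S0 --b--> S2
  read 'a': S2 --a--> S2
  read 'c': S2 --c--> S0
  read 'a': S0 --a--> S0
  read 'c': S0 --c--> S2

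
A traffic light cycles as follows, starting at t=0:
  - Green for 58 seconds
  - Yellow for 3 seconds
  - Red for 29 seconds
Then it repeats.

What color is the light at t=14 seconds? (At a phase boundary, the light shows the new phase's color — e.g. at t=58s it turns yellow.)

Cycle length = 58 + 3 + 29 = 90s
t = 14, phase_t = 14 mod 90 = 14
14 < 58 (green end) → GREEN

Answer: green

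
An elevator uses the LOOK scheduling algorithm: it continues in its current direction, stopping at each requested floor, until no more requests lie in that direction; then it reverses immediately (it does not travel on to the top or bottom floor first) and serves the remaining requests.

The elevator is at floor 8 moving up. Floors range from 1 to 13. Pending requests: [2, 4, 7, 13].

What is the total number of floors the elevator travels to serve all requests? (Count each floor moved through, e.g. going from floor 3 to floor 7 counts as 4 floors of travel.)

Answer: 16

Derivation:
Start at floor 8 moving up, LOOK stop order: [13, 7, 4, 2]
  8 → 13: |13-8| = 5, total = 5
  13 → 7: |7-13| = 6, total = 11
  7 → 4: |4-7| = 3, total = 14
  4 → 2: |2-4| = 2, total = 16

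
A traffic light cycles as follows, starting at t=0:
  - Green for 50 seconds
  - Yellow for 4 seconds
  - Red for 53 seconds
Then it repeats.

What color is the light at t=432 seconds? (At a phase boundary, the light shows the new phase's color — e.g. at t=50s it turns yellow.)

Cycle length = 50 + 4 + 53 = 107s
t = 432, phase_t = 432 mod 107 = 4
4 < 50 (green end) → GREEN

Answer: green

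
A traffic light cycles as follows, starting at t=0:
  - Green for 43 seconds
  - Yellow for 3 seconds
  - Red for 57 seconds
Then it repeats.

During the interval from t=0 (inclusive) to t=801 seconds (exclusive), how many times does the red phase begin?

Cycle = 43+3+57 = 103s
red phase starts at t = k*103 + 46 for k=0,1,2,...
Need k*103+46 < 801 → k < 7.330
k ∈ {0, ..., 7} → 8 starts

Answer: 8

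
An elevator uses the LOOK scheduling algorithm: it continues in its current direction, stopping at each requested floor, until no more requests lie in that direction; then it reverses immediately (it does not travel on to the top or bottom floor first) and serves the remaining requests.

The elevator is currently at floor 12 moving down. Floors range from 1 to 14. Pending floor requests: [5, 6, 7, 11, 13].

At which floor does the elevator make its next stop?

Current floor: 12, direction: down
Requests above: [13]
Requests below: [5, 6, 7, 11]
Moving down and requests lie below → nearest below is max([5, 6, 7, 11]) = 11

Answer: 11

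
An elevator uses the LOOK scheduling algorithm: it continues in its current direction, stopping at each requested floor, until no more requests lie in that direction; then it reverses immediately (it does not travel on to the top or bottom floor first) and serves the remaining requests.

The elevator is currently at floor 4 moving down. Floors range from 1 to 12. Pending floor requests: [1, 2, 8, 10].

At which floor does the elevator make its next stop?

Answer: 2

Derivation:
Current floor: 4, direction: down
Requests above: [8, 10]
Requests below: [1, 2]
Moving down and requests lie below → nearest below is max([1, 2]) = 2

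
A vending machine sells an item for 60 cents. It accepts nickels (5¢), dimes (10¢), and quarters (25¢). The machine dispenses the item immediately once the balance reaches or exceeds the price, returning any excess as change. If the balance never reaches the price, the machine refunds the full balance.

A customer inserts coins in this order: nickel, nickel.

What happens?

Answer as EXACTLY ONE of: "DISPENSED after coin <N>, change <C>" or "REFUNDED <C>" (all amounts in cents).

Answer: REFUNDED 10

Derivation:
Price: 60¢
Coin 1 (nickel, 5¢): balance = 5¢
Coin 2 (nickel, 5¢): balance = 10¢
All coins inserted, balance 10¢ < price 60¢ → REFUND 10¢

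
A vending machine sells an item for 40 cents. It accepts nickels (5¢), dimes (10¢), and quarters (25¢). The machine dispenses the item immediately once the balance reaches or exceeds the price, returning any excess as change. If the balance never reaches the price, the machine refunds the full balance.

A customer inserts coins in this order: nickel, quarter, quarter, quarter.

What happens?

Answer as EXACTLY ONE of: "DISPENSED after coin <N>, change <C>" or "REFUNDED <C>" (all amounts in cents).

Price: 40¢
Coin 1 (nickel, 5¢): balance = 5¢
Coin 2 (quarter, 25¢): balance = 30¢
Coin 3 (quarter, 25¢): balance = 55¢
  → balance >= price → DISPENSE, change = 55 - 40 = 15¢

Answer: DISPENSED after coin 3, change 15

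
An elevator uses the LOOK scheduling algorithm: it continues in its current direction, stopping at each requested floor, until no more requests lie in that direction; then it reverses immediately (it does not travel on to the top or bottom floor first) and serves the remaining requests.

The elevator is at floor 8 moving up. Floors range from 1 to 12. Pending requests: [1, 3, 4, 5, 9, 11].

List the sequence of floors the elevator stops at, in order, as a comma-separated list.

Answer: 9, 11, 5, 4, 3, 1

Derivation:
Current: 8, moving UP
Serve above first (ascending): [9, 11]
Then reverse, serve below (descending): [5, 4, 3, 1]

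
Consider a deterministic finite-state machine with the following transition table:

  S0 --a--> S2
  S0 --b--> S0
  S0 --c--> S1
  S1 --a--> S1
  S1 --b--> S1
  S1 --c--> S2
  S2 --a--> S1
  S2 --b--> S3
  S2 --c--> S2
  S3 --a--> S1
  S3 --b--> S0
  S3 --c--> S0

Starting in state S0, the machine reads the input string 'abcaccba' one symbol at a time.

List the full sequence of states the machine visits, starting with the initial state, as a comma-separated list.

Answer: S0, S2, S3, S0, S2, S2, S2, S3, S1

Derivation:
Start: S0
  read 'a': S0 --a--> S2
  read 'b': S2 --b--> S3
  read 'c': S3 --c--> S0
  read 'a': S0 --a--> S2
  read 'c': S2 --c--> S2
  read 'c': S2 --c--> S2
  read 'b': S2 --b--> S3
  read 'a': S3 --a--> S1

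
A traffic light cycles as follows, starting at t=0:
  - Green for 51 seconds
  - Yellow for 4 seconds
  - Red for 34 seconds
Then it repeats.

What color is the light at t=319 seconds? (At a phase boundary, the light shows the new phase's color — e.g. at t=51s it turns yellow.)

Answer: yellow

Derivation:
Cycle length = 51 + 4 + 34 = 89s
t = 319, phase_t = 319 mod 89 = 52
51 <= 52 < 55 (yellow end) → YELLOW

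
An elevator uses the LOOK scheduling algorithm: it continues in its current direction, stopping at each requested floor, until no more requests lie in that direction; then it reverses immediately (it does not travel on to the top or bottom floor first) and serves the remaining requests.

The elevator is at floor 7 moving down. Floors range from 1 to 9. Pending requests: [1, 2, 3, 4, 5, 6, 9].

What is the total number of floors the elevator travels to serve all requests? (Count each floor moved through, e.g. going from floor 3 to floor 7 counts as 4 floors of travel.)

Start at floor 7 moving down, LOOK stop order: [6, 5, 4, 3, 2, 1, 9]
  7 → 6: |6-7| = 1, total = 1
  6 → 5: |5-6| = 1, total = 2
  5 → 4: |4-5| = 1, total = 3
  4 → 3: |3-4| = 1, total = 4
  3 → 2: |2-3| = 1, total = 5
  2 → 1: |1-2| = 1, total = 6
  1 → 9: |9-1| = 8, total = 14

Answer: 14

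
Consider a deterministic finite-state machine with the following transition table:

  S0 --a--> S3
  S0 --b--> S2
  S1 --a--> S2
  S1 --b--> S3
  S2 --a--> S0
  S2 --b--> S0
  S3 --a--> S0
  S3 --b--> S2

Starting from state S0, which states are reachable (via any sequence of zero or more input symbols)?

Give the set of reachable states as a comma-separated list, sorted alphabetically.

Answer: S0, S2, S3

Derivation:
BFS from S0:
  visit S0: S0--a-->S3 (new), S0--b-->S2 (new)
  visit S3: S3--a-->S0 (seen), S3--b-->S2 (seen)
  visit S2: S2--a-->S0 (seen), S2--b-->S0 (seen)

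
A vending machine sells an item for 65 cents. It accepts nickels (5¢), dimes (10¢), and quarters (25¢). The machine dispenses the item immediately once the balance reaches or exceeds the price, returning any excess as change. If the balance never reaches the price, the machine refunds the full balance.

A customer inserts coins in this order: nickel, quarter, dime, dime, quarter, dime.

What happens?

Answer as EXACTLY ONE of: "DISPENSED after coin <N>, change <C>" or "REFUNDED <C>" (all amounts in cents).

Answer: DISPENSED after coin 5, change 10

Derivation:
Price: 65¢
Coin 1 (nickel, 5¢): balance = 5¢
Coin 2 (quarter, 25¢): balance = 30¢
Coin 3 (dime, 10¢): balance = 40¢
Coin 4 (dime, 10¢): balance = 50¢
Coin 5 (quarter, 25¢): balance = 75¢
  → balance >= price → DISPENSE, change = 75 - 65 = 10¢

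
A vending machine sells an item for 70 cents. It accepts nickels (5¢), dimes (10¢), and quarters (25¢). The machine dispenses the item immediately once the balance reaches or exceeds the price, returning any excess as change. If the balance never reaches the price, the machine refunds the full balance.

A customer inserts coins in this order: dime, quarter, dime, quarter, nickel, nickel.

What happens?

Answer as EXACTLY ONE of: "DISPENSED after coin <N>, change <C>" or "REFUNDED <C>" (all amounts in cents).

Answer: DISPENSED after coin 4, change 0

Derivation:
Price: 70¢
Coin 1 (dime, 10¢): balance = 10¢
Coin 2 (quarter, 25¢): balance = 35¢
Coin 3 (dime, 10¢): balance = 45¢
Coin 4 (quarter, 25¢): balance = 70¢
  → balance >= price → DISPENSE, change = 70 - 70 = 0¢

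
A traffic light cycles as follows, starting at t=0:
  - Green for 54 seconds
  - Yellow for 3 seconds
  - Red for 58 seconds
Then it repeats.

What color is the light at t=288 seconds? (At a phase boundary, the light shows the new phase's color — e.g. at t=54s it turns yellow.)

Cycle length = 54 + 3 + 58 = 115s
t = 288, phase_t = 288 mod 115 = 58
58 >= 57 → RED

Answer: red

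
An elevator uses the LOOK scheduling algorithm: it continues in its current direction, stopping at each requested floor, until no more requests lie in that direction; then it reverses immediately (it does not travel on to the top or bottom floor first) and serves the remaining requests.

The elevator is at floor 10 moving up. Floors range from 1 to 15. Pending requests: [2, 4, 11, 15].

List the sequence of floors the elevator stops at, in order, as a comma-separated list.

Current: 10, moving UP
Serve above first (ascending): [11, 15]
Then reverse, serve below (descending): [4, 2]

Answer: 11, 15, 4, 2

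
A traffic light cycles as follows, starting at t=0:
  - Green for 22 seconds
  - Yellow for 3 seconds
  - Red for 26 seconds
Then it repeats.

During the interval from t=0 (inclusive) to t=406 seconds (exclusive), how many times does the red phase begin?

Cycle = 22+3+26 = 51s
red phase starts at t = k*51 + 25 for k=0,1,2,...
Need k*51+25 < 406 → k < 7.471
k ∈ {0, ..., 7} → 8 starts

Answer: 8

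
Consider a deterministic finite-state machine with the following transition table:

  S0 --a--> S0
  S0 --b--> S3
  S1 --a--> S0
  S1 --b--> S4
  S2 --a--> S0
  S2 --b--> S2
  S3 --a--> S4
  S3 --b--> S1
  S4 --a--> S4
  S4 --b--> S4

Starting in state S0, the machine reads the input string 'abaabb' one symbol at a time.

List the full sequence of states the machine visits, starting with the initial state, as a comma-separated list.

Start: S0
  read 'a': S0 --a--> S0
  read 'b': S0 --b--> S3
  read 'a': S3 --a--> S4
  read 'a': S4 --a--> S4
  read 'b': S4 --b--> S4
  read 'b': S4 --b--> S4

Answer: S0, S0, S3, S4, S4, S4, S4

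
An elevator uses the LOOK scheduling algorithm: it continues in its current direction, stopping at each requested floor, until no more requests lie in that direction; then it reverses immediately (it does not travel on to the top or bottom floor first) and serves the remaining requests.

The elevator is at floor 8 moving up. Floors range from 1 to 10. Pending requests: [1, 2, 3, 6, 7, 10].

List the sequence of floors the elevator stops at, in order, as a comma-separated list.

Answer: 10, 7, 6, 3, 2, 1

Derivation:
Current: 8, moving UP
Serve above first (ascending): [10]
Then reverse, serve below (descending): [7, 6, 3, 2, 1]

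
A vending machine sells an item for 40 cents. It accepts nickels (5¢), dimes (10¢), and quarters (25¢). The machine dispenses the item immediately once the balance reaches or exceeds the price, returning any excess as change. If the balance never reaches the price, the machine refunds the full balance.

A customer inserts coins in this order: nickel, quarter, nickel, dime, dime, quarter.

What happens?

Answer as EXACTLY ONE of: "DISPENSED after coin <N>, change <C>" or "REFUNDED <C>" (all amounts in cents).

Price: 40¢
Coin 1 (nickel, 5¢): balance = 5¢
Coin 2 (quarter, 25¢): balance = 30¢
Coin 3 (nickel, 5¢): balance = 35¢
Coin 4 (dime, 10¢): balance = 45¢
  → balance >= price → DISPENSE, change = 45 - 40 = 5¢

Answer: DISPENSED after coin 4, change 5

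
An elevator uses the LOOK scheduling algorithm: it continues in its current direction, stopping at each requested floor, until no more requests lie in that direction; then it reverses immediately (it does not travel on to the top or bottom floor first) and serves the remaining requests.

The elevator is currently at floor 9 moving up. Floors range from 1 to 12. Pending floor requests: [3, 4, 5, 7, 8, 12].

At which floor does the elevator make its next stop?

Answer: 12

Derivation:
Current floor: 9, direction: up
Requests above: [12]
Requests below: [3, 4, 5, 7, 8]
Moving up and requests lie above → nearest above is min([12]) = 12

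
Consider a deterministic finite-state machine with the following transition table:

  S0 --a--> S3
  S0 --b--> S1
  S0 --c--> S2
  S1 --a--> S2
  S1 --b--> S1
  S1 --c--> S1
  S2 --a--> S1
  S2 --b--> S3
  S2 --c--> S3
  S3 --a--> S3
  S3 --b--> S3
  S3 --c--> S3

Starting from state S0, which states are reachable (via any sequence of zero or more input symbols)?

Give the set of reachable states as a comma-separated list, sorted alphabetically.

Answer: S0, S1, S2, S3

Derivation:
BFS from S0:
  visit S0: S0--a-->S3 (new), S0--b-->S1 (new), S0--c-->S2 (new)
  visit S3: S3--a-->S3 (seen), S3--b-->S3 (seen), S3--c-->S3 (seen)
  visit S1: S1--a-->S2 (seen), S1--b-->S1 (seen), S1--c-->S1 (seen)
  visit S2: S2--a-->S1 (seen), S2--b-->S3 (seen), S2--c-->S3 (seen)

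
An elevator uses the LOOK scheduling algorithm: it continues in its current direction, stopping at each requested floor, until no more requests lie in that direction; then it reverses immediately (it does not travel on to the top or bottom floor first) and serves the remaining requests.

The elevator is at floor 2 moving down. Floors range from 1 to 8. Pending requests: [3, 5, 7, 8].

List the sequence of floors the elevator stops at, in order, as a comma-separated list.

Answer: 3, 5, 7, 8

Derivation:
Current: 2, moving DOWN
Serve below first (descending): []
Then reverse, serve above (ascending): [3, 5, 7, 8]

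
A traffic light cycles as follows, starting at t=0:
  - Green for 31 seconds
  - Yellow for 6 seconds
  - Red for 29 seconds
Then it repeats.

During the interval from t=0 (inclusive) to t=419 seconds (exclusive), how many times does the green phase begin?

Cycle = 31+6+29 = 66s
green phase starts at t = k*66 + 0 for k=0,1,2,...
Need k*66+0 < 419 → k < 6.348
k ∈ {0, ..., 6} → 7 starts

Answer: 7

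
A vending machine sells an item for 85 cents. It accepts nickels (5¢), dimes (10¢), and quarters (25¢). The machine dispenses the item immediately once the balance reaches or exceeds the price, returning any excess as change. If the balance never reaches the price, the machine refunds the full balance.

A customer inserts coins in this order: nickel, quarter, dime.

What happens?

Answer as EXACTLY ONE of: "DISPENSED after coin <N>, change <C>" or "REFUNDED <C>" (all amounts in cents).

Price: 85¢
Coin 1 (nickel, 5¢): balance = 5¢
Coin 2 (quarter, 25¢): balance = 30¢
Coin 3 (dime, 10¢): balance = 40¢
All coins inserted, balance 40¢ < price 85¢ → REFUND 40¢

Answer: REFUNDED 40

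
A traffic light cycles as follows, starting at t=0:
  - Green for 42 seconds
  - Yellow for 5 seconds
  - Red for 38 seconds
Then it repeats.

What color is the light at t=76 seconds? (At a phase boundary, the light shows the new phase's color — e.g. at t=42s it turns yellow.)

Answer: red

Derivation:
Cycle length = 42 + 5 + 38 = 85s
t = 76, phase_t = 76 mod 85 = 76
76 >= 47 → RED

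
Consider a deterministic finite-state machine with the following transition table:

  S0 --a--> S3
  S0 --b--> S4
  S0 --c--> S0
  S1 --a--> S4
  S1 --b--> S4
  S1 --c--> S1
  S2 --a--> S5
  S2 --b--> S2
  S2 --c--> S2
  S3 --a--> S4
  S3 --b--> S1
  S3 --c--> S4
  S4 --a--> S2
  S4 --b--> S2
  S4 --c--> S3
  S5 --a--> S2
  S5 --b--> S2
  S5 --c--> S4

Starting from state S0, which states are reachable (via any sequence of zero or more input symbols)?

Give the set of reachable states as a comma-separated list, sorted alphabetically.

Answer: S0, S1, S2, S3, S4, S5

Derivation:
BFS from S0:
  visit S0: S0--a-->S3 (new), S0--b-->S4 (new), S0--c-->S0 (seen)
  visit S3: S3--a-->S4 (seen), S3--b-->S1 (new), S3--c-->S4 (seen)
  visit S4: S4--a-->S2 (new), S4--b-->S2 (seen), S4--c-->S3 (seen)
  visit S1: S1--a-->S4 (seen), S1--b-->S4 (seen), S1--c-->S1 (seen)
  visit S2: S2--a-->S5 (new), S2--b-->S2 (seen), S2--c-->S2 (seen)
  visit S5: S5--a-->S2 (seen), S5--b-->S2 (seen), S5--c-->S4 (seen)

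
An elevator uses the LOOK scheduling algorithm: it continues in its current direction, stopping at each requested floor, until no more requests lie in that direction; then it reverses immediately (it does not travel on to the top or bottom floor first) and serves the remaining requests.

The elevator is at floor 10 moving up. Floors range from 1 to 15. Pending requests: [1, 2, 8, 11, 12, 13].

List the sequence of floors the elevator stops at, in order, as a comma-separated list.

Current: 10, moving UP
Serve above first (ascending): [11, 12, 13]
Then reverse, serve below (descending): [8, 2, 1]

Answer: 11, 12, 13, 8, 2, 1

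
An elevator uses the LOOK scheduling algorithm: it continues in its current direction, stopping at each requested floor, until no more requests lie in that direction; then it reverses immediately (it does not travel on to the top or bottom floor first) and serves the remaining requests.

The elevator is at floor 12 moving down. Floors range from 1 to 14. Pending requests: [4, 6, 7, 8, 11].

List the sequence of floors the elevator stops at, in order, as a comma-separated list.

Answer: 11, 8, 7, 6, 4

Derivation:
Current: 12, moving DOWN
Serve below first (descending): [11, 8, 7, 6, 4]
Then reverse, serve above (ascending): []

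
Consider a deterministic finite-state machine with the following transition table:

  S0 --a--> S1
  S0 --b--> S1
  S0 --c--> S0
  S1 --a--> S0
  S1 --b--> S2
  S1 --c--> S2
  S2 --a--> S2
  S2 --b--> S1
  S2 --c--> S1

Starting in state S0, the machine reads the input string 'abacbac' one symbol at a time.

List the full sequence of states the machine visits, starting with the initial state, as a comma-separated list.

Start: S0
  read 'a': S0 --a--> S1
  read 'b': S1 --b--> S2
  read 'a': S2 --a--> S2
  read 'c': S2 --c--> S1
  read 'b': S1 --b--> S2
  read 'a': S2 --a--> S2
  read 'c': S2 --c--> S1

Answer: S0, S1, S2, S2, S1, S2, S2, S1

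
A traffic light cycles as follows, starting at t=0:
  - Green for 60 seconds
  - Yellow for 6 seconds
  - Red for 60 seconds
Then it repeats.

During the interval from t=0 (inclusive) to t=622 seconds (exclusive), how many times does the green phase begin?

Cycle = 60+6+60 = 126s
green phase starts at t = k*126 + 0 for k=0,1,2,...
Need k*126+0 < 622 → k < 4.937
k ∈ {0, ..., 4} → 5 starts

Answer: 5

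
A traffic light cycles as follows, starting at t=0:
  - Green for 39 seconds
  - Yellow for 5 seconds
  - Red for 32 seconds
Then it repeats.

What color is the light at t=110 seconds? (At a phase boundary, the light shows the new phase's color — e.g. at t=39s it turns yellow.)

Cycle length = 39 + 5 + 32 = 76s
t = 110, phase_t = 110 mod 76 = 34
34 < 39 (green end) → GREEN

Answer: green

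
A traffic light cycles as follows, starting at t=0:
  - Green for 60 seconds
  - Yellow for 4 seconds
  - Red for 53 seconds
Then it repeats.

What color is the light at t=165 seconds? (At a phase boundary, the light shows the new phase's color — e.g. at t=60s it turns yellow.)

Cycle length = 60 + 4 + 53 = 117s
t = 165, phase_t = 165 mod 117 = 48
48 < 60 (green end) → GREEN

Answer: green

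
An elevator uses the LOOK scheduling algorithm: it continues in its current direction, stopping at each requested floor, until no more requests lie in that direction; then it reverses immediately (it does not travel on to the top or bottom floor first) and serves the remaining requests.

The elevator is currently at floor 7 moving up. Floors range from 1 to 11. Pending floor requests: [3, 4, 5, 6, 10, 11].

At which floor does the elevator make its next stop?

Current floor: 7, direction: up
Requests above: [10, 11]
Requests below: [3, 4, 5, 6]
Moving up and requests lie above → nearest above is min([10, 11]) = 10

Answer: 10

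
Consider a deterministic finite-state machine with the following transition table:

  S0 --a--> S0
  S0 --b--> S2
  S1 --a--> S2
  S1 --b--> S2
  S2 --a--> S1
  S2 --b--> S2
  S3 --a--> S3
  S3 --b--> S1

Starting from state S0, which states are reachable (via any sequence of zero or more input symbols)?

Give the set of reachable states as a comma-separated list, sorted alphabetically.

BFS from S0:
  visit S0: S0--a-->S0 (seen), S0--b-->S2 (new)
  visit S2: S2--a-->S1 (new), S2--b-->S2 (seen)
  visit S1: S1--a-->S2 (seen), S1--b-->S2 (seen)

Answer: S0, S1, S2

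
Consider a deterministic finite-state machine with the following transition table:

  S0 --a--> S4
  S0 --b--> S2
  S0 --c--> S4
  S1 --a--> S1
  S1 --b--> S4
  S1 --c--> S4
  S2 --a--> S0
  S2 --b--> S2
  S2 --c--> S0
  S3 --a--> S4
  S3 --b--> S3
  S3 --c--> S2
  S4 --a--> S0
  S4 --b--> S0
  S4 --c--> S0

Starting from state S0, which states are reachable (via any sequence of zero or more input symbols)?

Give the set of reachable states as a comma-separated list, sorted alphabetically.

Answer: S0, S2, S4

Derivation:
BFS from S0:
  visit S0: S0--a-->S4 (new), S0--b-->S2 (new), S0--c-->S4 (seen)
  visit S4: S4--a-->S0 (seen), S4--b-->S0 (seen), S4--c-->S0 (seen)
  visit S2: S2--a-->S0 (seen), S2--b-->S2 (seen), S2--c-->S0 (seen)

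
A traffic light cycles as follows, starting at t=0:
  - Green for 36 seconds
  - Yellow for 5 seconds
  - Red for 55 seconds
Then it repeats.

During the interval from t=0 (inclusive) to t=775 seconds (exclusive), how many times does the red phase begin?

Answer: 8

Derivation:
Cycle = 36+5+55 = 96s
red phase starts at t = k*96 + 41 for k=0,1,2,...
Need k*96+41 < 775 → k < 7.646
k ∈ {0, ..., 7} → 8 starts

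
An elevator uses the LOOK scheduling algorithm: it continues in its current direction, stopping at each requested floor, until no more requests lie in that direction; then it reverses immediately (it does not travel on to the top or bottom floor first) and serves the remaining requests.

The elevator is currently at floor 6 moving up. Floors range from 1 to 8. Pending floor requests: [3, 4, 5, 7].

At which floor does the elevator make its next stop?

Answer: 7

Derivation:
Current floor: 6, direction: up
Requests above: [7]
Requests below: [3, 4, 5]
Moving up and requests lie above → nearest above is min([7]) = 7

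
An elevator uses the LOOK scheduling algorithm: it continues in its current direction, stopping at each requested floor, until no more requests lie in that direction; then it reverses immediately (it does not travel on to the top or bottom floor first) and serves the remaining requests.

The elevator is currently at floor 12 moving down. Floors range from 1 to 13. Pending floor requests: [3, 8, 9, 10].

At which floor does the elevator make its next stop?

Answer: 10

Derivation:
Current floor: 12, direction: down
Requests above: []
Requests below: [3, 8, 9, 10]
Moving down and requests lie below → nearest below is max([3, 8, 9, 10]) = 10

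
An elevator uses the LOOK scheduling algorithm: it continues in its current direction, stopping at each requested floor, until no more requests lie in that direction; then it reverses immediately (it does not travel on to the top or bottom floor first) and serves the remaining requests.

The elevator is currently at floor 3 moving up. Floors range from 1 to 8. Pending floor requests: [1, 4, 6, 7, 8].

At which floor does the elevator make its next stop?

Current floor: 3, direction: up
Requests above: [4, 6, 7, 8]
Requests below: [1]
Moving up and requests lie above → nearest above is min([4, 6, 7, 8]) = 4

Answer: 4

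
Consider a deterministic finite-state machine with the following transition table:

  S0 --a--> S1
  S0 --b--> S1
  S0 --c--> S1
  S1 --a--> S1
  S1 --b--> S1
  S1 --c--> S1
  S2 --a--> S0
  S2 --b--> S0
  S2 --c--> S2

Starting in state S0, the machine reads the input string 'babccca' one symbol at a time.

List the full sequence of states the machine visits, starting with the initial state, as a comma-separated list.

Start: S0
  read 'b': S0 --b--> S1
  read 'a': S1 --a--> S1
  read 'b': S1 --b--> S1
  read 'c': S1 --c--> S1
  read 'c': S1 --c--> S1
  read 'c': S1 --c--> S1
  read 'a': S1 --a--> S1

Answer: S0, S1, S1, S1, S1, S1, S1, S1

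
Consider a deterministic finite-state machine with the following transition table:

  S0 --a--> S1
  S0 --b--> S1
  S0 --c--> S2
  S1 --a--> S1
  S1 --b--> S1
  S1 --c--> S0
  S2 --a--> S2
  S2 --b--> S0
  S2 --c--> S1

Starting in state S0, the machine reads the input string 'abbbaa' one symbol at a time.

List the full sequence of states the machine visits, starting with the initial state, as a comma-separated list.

Answer: S0, S1, S1, S1, S1, S1, S1

Derivation:
Start: S0
  read 'a': S0 --a--> S1
  read 'b': S1 --b--> S1
  read 'b': S1 --b--> S1
  read 'b': S1 --b--> S1
  read 'a': S1 --a--> S1
  read 'a': S1 --a--> S1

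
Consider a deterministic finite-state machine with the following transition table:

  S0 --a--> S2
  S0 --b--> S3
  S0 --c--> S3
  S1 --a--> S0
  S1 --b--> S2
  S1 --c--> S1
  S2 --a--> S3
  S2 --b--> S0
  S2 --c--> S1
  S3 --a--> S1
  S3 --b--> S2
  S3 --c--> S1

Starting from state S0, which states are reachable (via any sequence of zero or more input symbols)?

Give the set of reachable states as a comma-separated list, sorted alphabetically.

Answer: S0, S1, S2, S3

Derivation:
BFS from S0:
  visit S0: S0--a-->S2 (new), S0--b-->S3 (new), S0--c-->S3 (seen)
  visit S2: S2--a-->S3 (seen), S2--b-->S0 (seen), S2--c-->S1 (new)
  visit S3: S3--a-->S1 (seen), S3--b-->S2 (seen), S3--c-->S1 (seen)
  visit S1: S1--a-->S0 (seen), S1--b-->S2 (seen), S1--c-->S1 (seen)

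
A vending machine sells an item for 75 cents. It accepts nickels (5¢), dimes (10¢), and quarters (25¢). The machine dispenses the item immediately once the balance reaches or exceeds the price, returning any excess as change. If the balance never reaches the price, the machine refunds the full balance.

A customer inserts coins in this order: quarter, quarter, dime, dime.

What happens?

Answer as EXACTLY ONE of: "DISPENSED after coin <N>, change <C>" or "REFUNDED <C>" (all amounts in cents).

Answer: REFUNDED 70

Derivation:
Price: 75¢
Coin 1 (quarter, 25¢): balance = 25¢
Coin 2 (quarter, 25¢): balance = 50¢
Coin 3 (dime, 10¢): balance = 60¢
Coin 4 (dime, 10¢): balance = 70¢
All coins inserted, balance 70¢ < price 75¢ → REFUND 70¢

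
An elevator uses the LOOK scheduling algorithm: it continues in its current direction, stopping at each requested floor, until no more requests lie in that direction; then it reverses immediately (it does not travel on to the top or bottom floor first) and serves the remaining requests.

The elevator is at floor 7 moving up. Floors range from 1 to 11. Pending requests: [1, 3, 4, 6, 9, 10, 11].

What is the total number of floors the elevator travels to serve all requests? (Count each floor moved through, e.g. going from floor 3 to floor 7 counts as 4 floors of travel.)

Answer: 14

Derivation:
Start at floor 7 moving up, LOOK stop order: [9, 10, 11, 6, 4, 3, 1]
  7 → 9: |9-7| = 2, total = 2
  9 → 10: |10-9| = 1, total = 3
  10 → 11: |11-10| = 1, total = 4
  11 → 6: |6-11| = 5, total = 9
  6 → 4: |4-6| = 2, total = 11
  4 → 3: |3-4| = 1, total = 12
  3 → 1: |1-3| = 2, total = 14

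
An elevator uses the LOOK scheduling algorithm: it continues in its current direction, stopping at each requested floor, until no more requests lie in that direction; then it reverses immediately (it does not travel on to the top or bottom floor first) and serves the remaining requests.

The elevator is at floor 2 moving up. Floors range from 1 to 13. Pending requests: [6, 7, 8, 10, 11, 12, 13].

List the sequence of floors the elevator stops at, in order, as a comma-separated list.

Answer: 6, 7, 8, 10, 11, 12, 13

Derivation:
Current: 2, moving UP
Serve above first (ascending): [6, 7, 8, 10, 11, 12, 13]
Then reverse, serve below (descending): []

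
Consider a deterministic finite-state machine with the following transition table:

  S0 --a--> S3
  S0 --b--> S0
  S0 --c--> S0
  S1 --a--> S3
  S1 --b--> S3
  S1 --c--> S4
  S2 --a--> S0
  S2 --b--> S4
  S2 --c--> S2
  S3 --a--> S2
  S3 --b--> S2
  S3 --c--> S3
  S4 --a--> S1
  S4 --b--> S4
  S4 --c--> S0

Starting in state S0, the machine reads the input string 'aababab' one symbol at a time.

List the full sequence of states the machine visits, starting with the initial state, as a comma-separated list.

Start: S0
  read 'a': S0 --a--> S3
  read 'a': S3 --a--> S2
  read 'b': S2 --b--> S4
  read 'a': S4 --a--> S1
  read 'b': S1 --b--> S3
  read 'a': S3 --a--> S2
  read 'b': S2 --b--> S4

Answer: S0, S3, S2, S4, S1, S3, S2, S4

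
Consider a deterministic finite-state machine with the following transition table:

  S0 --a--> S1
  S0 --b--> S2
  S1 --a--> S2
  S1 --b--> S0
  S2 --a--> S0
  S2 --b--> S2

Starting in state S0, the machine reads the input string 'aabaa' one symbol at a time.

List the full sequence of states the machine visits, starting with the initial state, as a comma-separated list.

Start: S0
  read 'a': S0 --a--> S1
  read 'a': S1 --a--> S2
  read 'b': S2 --b--> S2
  read 'a': S2 --a--> S0
  read 'a': S0 --a--> S1

Answer: S0, S1, S2, S2, S0, S1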